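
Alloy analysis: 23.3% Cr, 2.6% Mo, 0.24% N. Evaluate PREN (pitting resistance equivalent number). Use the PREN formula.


Apply the PREN formula: PREN = Cr + 3.3*Mo + 16*N
PREN = 23.3 + 3.3*2.6 + 16*0.24
PREN = 23.3 + 8.58 + 3.84 = 35.72

35.72


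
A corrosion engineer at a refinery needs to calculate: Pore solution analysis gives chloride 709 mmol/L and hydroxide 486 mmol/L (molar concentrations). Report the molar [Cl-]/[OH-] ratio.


Threshold parameter = [Cl-] / [OH-] (molar basis; both in mmol/L, so units cancel)
Ratio = 709 / 486 = 1.46

1.46


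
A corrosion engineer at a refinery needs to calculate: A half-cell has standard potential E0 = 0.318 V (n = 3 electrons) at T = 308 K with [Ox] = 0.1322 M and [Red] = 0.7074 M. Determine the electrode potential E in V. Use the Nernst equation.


Apply the Nernst equation: E = E0 + (RT/nF)*ln([Ox]/[Red])
Step 1: RT/nF = 8.314*308/(3*96485) = 0.00884667 V
Step 2: [Ox]/[Red] = 0.1322/0.7074 = 0.186882
Step 3: ln(0.186882) = -1.677278
Step 4: correction = 0.00884667 * -1.677278 = -0.015 V
E = 0.318 + -0.015 = 0.303 V

0.303 V


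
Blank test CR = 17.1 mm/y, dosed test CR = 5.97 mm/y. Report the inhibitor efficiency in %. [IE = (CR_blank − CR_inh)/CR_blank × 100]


Apply the inhibitor-efficiency definition: IE = (CR_blank − CR_inh)/CR_blank × 100
IE = (17.1 − 5.97) / 17.1 × 100
IE = 11.13 / 17.1 × 100 = 65.1 %

65.1 %


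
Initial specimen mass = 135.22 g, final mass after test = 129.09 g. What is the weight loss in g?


Weight loss = initial − final
WL = 135.22 − 129.09 = 6.13 g

6.13 g


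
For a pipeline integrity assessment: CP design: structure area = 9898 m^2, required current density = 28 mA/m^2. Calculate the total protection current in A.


I = area * current density, then convert mA → A (÷1000)
I = 9898 * 28 / 1000 = 277.14 A

277.14 A


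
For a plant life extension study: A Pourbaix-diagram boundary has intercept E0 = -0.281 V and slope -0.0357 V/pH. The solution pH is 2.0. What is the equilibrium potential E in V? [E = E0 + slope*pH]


Apply the Pourbaix line equation: E = E0 + slope*pH
E = -0.281 + (-0.0357)*2.0 = -0.281 + (-0.0714) = -0.3524 V
Rounded to 4 decimal places: E = -0.3524 V

-0.3524 V


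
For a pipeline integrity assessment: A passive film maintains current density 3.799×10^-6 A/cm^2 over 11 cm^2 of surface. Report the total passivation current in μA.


I = i_pass * A, then convert A → μA (×10^6)
I = 3.799×10^-6 * 11 * 10^6 = 41.79 μA

41.79 μA


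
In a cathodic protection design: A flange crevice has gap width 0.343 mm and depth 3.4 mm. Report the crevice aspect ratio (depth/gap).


Aspect ratio = depth / gap
Ratio = 3.4 / 0.343 = 9.9

9.9


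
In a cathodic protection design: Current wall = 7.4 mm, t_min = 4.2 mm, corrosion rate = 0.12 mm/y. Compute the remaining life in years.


Apply the remaining-life relation: RL = (t_current − t_min) / CR
RL = (7.4 − 4.2) / 0.12 = 3.2 / 0.12 = 26.7 years

26.7 years


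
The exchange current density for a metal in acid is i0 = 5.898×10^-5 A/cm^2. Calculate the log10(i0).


i0 = 5.898×10^-5 A/cm^2
log10(i0) = -4.229

-4.229


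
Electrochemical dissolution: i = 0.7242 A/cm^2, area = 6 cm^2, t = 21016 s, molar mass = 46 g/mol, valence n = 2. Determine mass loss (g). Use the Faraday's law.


Apply Faraday's law: m = i*A*t*M / (n*F)
Total charge passed Q = i*A*t = 0.7242*6*21016 = 91318.7232 C
m = Q*M/(n*F) = 91318.7232*46/(2*96485) = 21.768 g

21.768 g


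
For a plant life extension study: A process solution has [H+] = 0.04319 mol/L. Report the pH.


pH = −log10[H+]
pH = −log10(0.04319) = 1.36

1.36


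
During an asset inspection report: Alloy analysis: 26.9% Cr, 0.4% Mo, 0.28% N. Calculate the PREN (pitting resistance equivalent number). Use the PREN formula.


Apply the PREN formula: PREN = Cr + 3.3*Mo + 16*N
PREN = 26.9 + 3.3*0.4 + 16*0.28
PREN = 26.9 + 1.32 + 4.48 = 32.7

32.7


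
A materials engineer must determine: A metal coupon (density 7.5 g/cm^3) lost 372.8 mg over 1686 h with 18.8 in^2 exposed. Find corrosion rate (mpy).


Apply the mpy weight-loss relation: CR = 534 * W / (D * A * T)
Numerator: 534 * 372.8 = 199075.2
Denominator: 7.5 * 18.8 * 1686 = 237726.0
CR = 199075.2 / 237726.0 = 0.83741 mpy

0.83741 mpy


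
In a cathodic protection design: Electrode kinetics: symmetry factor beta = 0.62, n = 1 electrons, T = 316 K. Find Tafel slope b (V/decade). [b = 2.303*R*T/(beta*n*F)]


Apply the Tafel slope relation: b = 2.303*R*T/(beta*n*F)
Numerator: 2.303 * 8.314 * 316 = 6050.5
Denominator: 0.62 * 1 * 96485 = 59820.7
b = 6050.5 / 59820.7 = 0.101 V/decade

0.101 V/decade


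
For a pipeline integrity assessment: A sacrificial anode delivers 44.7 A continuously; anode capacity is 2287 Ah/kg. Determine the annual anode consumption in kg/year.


Annual consumption = current * hours per year / capacity
Rate = 44.7 * 8760 / 2287 = 171.2 kg/year

171.2 kg/year


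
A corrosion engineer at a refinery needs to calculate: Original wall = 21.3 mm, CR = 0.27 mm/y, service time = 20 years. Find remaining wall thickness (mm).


Remaining wall = original − CR × time
t = 21.3 − 0.27*20 = 21.3 − 5.4 = 15.9 mm

15.9 mm


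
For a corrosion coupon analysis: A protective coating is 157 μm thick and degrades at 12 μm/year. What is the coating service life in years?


Service life = thickness / degradation rate
Life = 157 / 12 = 13.1 years

13.1 years


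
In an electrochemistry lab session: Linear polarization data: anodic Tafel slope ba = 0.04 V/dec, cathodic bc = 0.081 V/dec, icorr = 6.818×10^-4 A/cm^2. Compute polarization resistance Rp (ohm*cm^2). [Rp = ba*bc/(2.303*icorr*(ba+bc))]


Apply the Stern-Geary equation: Rp = ba*bc / (2.303*icorr*(ba+bc))
ba*bc = 0.04*0.081 = 0.00324
ba+bc = 0.121; 2.303*icorr*(ba+bc) = 2.303*6.818×10^-4*0.121 = 1.8999243×10^-4
Rp = 0.00324 / 1.8999243×10^-4 = 17.05 ohm*cm^2

17.05 ohm*cm^2


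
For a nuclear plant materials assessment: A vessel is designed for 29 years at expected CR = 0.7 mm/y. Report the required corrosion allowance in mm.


Corrosion allowance = CR × design life
CA = 0.7 * 29 = 20.3 mm

20.3 mm


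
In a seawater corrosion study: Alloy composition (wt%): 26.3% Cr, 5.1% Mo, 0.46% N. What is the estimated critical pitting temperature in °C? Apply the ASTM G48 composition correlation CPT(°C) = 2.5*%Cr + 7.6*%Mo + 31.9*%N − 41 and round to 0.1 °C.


Apply the ASTM G48 empirical CPT estimate: CPT(°C) = 2.5*%Cr + 7.6*%Mo + 31.9*%N − 41
2.5*26.3 = 65.75; 7.6*5.1 = 38.76; 31.9*0.46 = 14.674
CPT = 65.75 + 38.76 + 14.674 − 41 = 78.184 °C
Rounded to 0.1 °C: CPT ≈ 78.2 °C

78.2 °C


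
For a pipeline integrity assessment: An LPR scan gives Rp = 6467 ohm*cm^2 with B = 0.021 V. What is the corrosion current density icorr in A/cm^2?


Apply the Stern-Geary relation: icorr = B / Rp
icorr = 0.021 / 6467 = 3.247×10^-6 A/cm^2

3.247×10^-6 A/cm^2


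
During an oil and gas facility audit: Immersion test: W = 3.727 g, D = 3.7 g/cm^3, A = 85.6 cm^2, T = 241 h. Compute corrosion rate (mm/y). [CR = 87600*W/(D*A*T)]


Apply the mm/y weight-loss relation: CR = 87600 * W / (D * A * T)
Numerator: 87600 * 3.727 = 326485.2
Denominator: 3.7 * 85.6 * 241 = 76329.52
CR = 326485.2 / 76329.52 = 4.2773 mm/y

4.2773 mm/y


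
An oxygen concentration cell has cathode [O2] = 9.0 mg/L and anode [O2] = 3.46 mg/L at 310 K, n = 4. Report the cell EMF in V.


Apply the Nernst concentration-cell relation: E = (RT/nF)*ln(C_cathode/C_anode)
RT/nF = 8.314*310/(4*96485) = 0.00667808 V
ln(9.0/3.46) = 0.95596
E = 0.00667808 * 0.95596 = 0.00638 V

0.00638 V


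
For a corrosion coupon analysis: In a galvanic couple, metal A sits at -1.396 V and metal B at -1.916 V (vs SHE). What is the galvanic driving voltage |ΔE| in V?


Driving voltage is the absolute potential difference.
|ΔE| = |-1.396 − (-1.916)| = 0.52 V

0.52 V


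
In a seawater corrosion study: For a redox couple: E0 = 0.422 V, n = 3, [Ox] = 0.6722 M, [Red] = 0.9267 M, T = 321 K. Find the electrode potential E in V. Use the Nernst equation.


Apply the Nernst equation: E = E0 + (RT/nF)*ln([Ox]/[Red])
Step 1: RT/nF = 8.314*321/(3*96485) = 0.00922007 V
Step 2: [Ox]/[Red] = 0.6722/0.9267 = 0.72537
Step 3: ln(0.72537) = -0.321073
Step 4: correction = 0.00922007 * -0.321073 = -0.003 V
E = 0.422 + -0.003 = 0.419 V

0.419 V


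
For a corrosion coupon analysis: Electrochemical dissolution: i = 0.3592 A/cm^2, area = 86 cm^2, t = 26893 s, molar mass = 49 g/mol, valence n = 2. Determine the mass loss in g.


Apply Faraday's law: m = i*A*t*M / (n*F)
Total charge passed Q = i*A*t = 0.3592*86*26893 = 830757.0416 C
m = Q*M/(n*F) = 830757.0416*49/(2*96485) = 210.95038 g

210.95038 g


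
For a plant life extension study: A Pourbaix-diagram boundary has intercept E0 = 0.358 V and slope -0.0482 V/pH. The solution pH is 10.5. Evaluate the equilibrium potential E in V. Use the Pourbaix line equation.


Apply the Pourbaix line equation: E = E0 + slope*pH
E = 0.358 + (-0.0482)*10.5 = 0.358 + (-0.5061) = -0.1481 V
Rounded to 4 decimal places: E = -0.1481 V

-0.1481 V


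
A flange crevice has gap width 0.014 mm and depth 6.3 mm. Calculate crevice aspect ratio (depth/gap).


Aspect ratio = depth / gap
Ratio = 6.3 / 0.014 = 450.0

450.0


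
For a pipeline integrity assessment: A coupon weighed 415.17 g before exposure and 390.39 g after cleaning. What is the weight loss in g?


Weight loss = initial − final
WL = 415.17 − 390.39 = 24.78 g

24.78 g


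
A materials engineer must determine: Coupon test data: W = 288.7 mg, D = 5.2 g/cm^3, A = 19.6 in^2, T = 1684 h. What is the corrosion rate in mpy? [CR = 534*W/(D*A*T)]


Apply the mpy weight-loss relation: CR = 534 * W / (D * A * T)
Numerator: 534 * 288.7 = 154165.8
Denominator: 5.2 * 19.6 * 1684 = 171633.28
CR = 154165.8 / 171633.28 = 0.8982 mpy

0.8982 mpy


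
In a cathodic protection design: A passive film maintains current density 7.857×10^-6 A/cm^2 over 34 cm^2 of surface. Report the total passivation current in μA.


I = i_pass * A, then convert A → μA (×10^6)
I = 7.857×10^-6 * 34 * 10^6 = 267.14 μA

267.14 μA


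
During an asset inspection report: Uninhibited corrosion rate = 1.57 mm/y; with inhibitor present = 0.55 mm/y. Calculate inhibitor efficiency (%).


Apply the inhibitor-efficiency definition: IE = (CR_blank − CR_inh)/CR_blank × 100
IE = (1.57 − 0.55) / 1.57 × 100
IE = 1.02 / 1.57 × 100 = 65.0 %

65.0 %


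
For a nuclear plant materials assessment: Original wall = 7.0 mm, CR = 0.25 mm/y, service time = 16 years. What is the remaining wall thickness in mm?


Remaining wall = original − CR × time
t = 7.0 − 0.25*16 = 7.0 − 4.0 = 3.0 mm

3.0 mm


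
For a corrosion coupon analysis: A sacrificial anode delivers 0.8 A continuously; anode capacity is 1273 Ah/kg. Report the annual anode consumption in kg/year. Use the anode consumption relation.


Annual consumption = current * hours per year / capacity
Rate = 0.8 * 8760 / 1273 = 5.5 kg/year

5.5 kg/year


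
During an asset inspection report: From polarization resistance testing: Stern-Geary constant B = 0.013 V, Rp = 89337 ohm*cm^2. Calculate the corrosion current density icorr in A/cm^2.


Apply the Stern-Geary relation: icorr = B / Rp
icorr = 0.013 / 89337 = 1.455×10^-7 A/cm^2

1.455×10^-7 A/cm^2


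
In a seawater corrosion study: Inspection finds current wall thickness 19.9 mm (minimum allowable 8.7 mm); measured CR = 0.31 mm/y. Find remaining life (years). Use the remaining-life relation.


Apply the remaining-life relation: RL = (t_current − t_min) / CR
RL = (19.9 − 8.7) / 0.31 = 11.2 / 0.31 = 36.1 years

36.1 years


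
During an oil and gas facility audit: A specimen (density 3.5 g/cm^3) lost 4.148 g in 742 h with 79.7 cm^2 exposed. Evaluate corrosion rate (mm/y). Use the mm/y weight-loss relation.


Apply the mm/y weight-loss relation: CR = 87600 * W / (D * A * T)
Numerator: 87600 * 4.148 = 363364.8
Denominator: 3.5 * 79.7 * 742 = 206980.9
CR = 363364.8 / 206980.9 = 1.755547 mm/y

1.755547 mm/y


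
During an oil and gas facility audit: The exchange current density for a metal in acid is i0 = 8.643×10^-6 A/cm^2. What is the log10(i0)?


i0 = 8.643×10^-6 A/cm^2
log10(i0) = -5.063

-5.063


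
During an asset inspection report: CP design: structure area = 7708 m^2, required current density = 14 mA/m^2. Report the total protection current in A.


I = area * current density, then convert mA → A (÷1000)
I = 7708 * 14 / 1000 = 107.91 A

107.91 A


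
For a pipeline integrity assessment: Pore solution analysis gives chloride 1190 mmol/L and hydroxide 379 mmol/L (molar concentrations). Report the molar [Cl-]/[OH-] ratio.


Threshold parameter = [Cl-] / [OH-] (molar basis; both in mmol/L, so units cancel)
Ratio = 1190 / 379 = 3.14

3.14


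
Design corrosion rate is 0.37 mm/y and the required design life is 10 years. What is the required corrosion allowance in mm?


Corrosion allowance = CR × design life
CA = 0.37 * 10 = 3.7 mm

3.7 mm


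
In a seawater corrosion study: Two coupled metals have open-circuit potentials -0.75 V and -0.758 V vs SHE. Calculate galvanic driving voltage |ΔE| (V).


Driving voltage is the absolute potential difference.
|ΔE| = |-0.75 − (-0.758)| = 0.008 V

0.008 V


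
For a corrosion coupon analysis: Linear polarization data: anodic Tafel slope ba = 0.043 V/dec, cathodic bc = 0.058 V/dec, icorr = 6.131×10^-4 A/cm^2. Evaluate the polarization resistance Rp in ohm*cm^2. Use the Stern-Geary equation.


Apply the Stern-Geary equation: Rp = ba*bc / (2.303*icorr*(ba+bc))
ba*bc = 0.043*0.058 = 0.002494
ba+bc = 0.101; 2.303*icorr*(ba+bc) = 2.303*6.131×10^-4*0.101 = 1.426089×10^-4
Rp = 0.002494 / 1.426089×10^-4 = 17.49 ohm*cm^2

17.49 ohm*cm^2


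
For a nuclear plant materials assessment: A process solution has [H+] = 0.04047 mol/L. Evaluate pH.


pH = −log10[H+]
pH = −log10(0.04047) = 1.39

1.39


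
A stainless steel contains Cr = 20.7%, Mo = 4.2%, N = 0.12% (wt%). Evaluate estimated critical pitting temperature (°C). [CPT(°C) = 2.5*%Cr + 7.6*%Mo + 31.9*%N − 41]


Apply the ASTM G48 empirical CPT estimate: CPT(°C) = 2.5*%Cr + 7.6*%Mo + 31.9*%N − 41
2.5*20.7 = 51.75; 7.6*4.2 = 31.92; 31.9*0.12 = 3.828
CPT = 51.75 + 31.92 + 3.828 − 41 = 46.498 °C
Rounded to 0.1 °C: CPT ≈ 46.5 °C

46.5 °C


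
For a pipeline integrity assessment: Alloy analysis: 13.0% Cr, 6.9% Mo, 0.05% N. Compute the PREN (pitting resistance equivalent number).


Apply the PREN formula: PREN = Cr + 3.3*Mo + 16*N
PREN = 13.0 + 3.3*6.9 + 16*0.05
PREN = 13.0 + 22.77 + 0.8 = 36.57

36.57


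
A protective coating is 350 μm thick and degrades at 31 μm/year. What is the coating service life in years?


Service life = thickness / degradation rate
Life = 350 / 31 = 11.3 years

11.3 years


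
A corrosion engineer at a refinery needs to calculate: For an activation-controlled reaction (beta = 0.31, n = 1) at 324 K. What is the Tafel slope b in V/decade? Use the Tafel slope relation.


Apply the Tafel slope relation: b = 2.303*R*T/(beta*n*F)
Numerator: 2.303 * 8.314 * 324 = 6203.67
Denominator: 0.31 * 1 * 96485 = 29910.35
b = 6203.67 / 29910.35 = 0.207 V/decade

0.207 V/decade


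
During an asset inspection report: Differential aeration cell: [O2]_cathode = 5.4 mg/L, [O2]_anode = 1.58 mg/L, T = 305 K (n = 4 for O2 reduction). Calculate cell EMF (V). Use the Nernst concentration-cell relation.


Apply the Nernst concentration-cell relation: E = (RT/nF)*ln(C_cathode/C_anode)
RT/nF = 8.314*305/(4*96485) = 0.00657037 V
ln(5.4/1.58) = 1.22897
E = 0.00657037 * 1.22897 = 0.00807 V

0.00807 V


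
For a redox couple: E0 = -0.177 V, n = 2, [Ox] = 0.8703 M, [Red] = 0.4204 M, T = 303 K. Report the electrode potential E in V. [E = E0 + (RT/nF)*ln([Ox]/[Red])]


Apply the Nernst equation: E = E0 + (RT/nF)*ln([Ox]/[Red])
Step 1: RT/nF = 8.314*303/(2*96485) = 0.01305458 V
Step 2: [Ox]/[Red] = 0.8703/0.4204 = 2.070171
Step 3: ln(2.070171) = 0.727631
Step 4: correction = 0.01305458 * 0.727631 = 0.009 V
E = -0.177 + 0.009 = -0.168 V

-0.168 V


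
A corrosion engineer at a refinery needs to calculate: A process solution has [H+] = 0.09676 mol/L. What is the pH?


pH = −log10[H+]
pH = −log10(0.09676) = 1.01

1.01


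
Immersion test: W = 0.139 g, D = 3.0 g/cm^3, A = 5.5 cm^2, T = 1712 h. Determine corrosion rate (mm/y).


Apply the mm/y weight-loss relation: CR = 87600 * W / (D * A * T)
Numerator: 87600 * 0.139 = 12176.4
Denominator: 3.0 * 5.5 * 1712 = 28248.0
CR = 12176.4 / 28248.0 = 0.43105 mm/y

0.43105 mm/y


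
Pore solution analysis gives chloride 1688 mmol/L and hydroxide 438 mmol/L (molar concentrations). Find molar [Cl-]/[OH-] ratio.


Threshold parameter = [Cl-] / [OH-] (molar basis; both in mmol/L, so units cancel)
Ratio = 1688 / 438 = 3.85

3.85


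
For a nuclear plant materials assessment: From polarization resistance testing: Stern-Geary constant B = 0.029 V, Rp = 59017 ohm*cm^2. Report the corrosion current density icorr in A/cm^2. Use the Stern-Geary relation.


Apply the Stern-Geary relation: icorr = B / Rp
icorr = 0.029 / 59017 = 4.914×10^-7 A/cm^2

4.914×10^-7 A/cm^2


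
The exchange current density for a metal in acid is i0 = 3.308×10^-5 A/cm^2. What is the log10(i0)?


i0 = 3.308×10^-5 A/cm^2
log10(i0) = -4.48

-4.48


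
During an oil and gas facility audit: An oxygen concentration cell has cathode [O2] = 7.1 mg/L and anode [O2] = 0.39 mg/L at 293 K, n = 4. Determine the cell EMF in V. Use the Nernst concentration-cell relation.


Apply the Nernst concentration-cell relation: E = (RT/nF)*ln(C_cathode/C_anode)
RT/nF = 8.314*293/(4*96485) = 0.00631187 V
ln(7.1/0.39) = 2.9017
E = 0.00631187 * 2.9017 = 0.01832 V

0.01832 V


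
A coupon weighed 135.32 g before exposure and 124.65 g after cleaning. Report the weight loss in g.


Weight loss = initial − final
WL = 135.32 − 124.65 = 10.67 g

10.67 g


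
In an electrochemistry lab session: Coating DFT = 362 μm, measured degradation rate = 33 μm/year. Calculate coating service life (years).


Service life = thickness / degradation rate
Life = 362 / 33 = 11.0 years

11.0 years


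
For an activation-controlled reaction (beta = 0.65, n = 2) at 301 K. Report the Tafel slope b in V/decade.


Apply the Tafel slope relation: b = 2.303*R*T/(beta*n*F)
Numerator: 2.303 * 8.314 * 301 = 5763.29
Denominator: 0.65 * 2 * 96485 = 125430.5
b = 5763.29 / 125430.5 = 0.046 V/decade

0.046 V/decade


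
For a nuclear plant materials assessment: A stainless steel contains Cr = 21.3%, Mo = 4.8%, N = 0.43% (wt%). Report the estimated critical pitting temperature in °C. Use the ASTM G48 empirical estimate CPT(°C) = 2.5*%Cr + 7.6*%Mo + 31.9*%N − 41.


Apply the ASTM G48 empirical CPT estimate: CPT(°C) = 2.5*%Cr + 7.6*%Mo + 31.9*%N − 41
2.5*21.3 = 53.25; 7.6*4.8 = 36.48; 31.9*0.43 = 13.717
CPT = 53.25 + 36.48 + 13.717 − 41 = 62.447 °C
Rounded to 0.1 °C: CPT ≈ 62.4 °C

62.4 °C


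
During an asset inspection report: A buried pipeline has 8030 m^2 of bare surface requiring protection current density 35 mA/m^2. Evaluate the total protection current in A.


I = area * current density, then convert mA → A (÷1000)
I = 8030 * 35 / 1000 = 281.05 A

281.05 A


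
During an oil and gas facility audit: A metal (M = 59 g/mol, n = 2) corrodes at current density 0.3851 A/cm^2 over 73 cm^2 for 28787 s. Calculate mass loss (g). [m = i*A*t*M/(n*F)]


Apply Faraday's law: m = i*A*t*M / (n*F)
Total charge passed Q = i*A*t = 0.3851*73*28787 = 809268.7801 C
m = Q*M/(n*F) = 809268.7801*59/(2*96485) = 247.4315 g

247.4315 g


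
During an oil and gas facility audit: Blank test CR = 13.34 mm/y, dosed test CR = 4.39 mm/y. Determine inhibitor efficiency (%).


Apply the inhibitor-efficiency definition: IE = (CR_blank − CR_inh)/CR_blank × 100
IE = (13.34 − 4.39) / 13.34 × 100
IE = 8.95 / 13.34 × 100 = 67.1 %

67.1 %


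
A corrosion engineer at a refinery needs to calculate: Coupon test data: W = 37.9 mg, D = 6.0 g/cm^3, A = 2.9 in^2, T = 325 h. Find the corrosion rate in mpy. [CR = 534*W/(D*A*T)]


Apply the mpy weight-loss relation: CR = 534 * W / (D * A * T)
Numerator: 534 * 37.9 = 20238.6
Denominator: 6.0 * 2.9 * 325 = 5655.0
CR = 20238.6 / 5655.0 = 3.5789 mpy

3.5789 mpy


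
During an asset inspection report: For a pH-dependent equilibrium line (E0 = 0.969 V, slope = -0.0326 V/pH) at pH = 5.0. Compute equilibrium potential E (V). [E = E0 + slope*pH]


Apply the Pourbaix line equation: E = E0 + slope*pH
E = 0.969 + (-0.0326)*5.0 = 0.969 + (-0.163) = 0.806 V
Rounded to 4 decimal places: E = 0.8060 V

0.8060 V


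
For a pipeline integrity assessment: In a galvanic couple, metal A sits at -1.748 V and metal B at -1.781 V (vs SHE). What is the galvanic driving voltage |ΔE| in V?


Driving voltage is the absolute potential difference.
|ΔE| = |-1.748 − (-1.781)| = 0.033 V

0.033 V


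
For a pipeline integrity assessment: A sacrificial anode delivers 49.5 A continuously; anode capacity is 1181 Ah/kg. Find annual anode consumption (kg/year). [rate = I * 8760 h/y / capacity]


Annual consumption = current * hours per year / capacity
Rate = 49.5 * 8760 / 1181 = 367.2 kg/year

367.2 kg/year


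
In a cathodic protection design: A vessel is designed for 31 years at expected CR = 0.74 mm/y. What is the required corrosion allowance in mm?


Corrosion allowance = CR × design life
CA = 0.74 * 31 = 22.94 mm

22.94 mm


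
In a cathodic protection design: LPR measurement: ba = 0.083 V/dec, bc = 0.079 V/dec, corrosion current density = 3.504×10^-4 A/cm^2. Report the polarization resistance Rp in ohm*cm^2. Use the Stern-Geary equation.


Apply the Stern-Geary equation: Rp = ba*bc / (2.303*icorr*(ba+bc))
ba*bc = 0.083*0.079 = 0.006557
ba+bc = 0.162; 2.303*icorr*(ba+bc) = 2.303*3.504×10^-4*0.162 = 1.3072933×10^-4
Rp = 0.006557 / 1.3072933×10^-4 = 50.2 ohm*cm^2

50.2 ohm*cm^2


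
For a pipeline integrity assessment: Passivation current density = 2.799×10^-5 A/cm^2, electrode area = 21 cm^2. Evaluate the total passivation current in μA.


I = i_pass * A, then convert A → μA (×10^6)
I = 2.799×10^-5 * 21 * 10^6 = 587.79 μA

587.79 μA


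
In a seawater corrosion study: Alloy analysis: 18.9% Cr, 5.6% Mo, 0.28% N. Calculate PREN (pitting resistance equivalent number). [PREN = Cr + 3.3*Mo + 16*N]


Apply the PREN formula: PREN = Cr + 3.3*Mo + 16*N
PREN = 18.9 + 3.3*5.6 + 16*0.28
PREN = 18.9 + 18.48 + 4.48 = 41.86

41.86


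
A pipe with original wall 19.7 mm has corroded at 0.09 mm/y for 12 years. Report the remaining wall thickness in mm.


Remaining wall = original − CR × time
t = 19.7 − 0.09*12 = 19.7 − 1.08 = 18.62 mm

18.62 mm


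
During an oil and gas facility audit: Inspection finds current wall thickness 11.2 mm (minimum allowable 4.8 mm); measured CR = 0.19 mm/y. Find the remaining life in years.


Apply the remaining-life relation: RL = (t_current − t_min) / CR
RL = (11.2 − 4.8) / 0.19 = 6.4 / 0.19 = 33.7 years

33.7 years


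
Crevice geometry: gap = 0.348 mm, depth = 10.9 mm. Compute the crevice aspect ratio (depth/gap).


Aspect ratio = depth / gap
Ratio = 10.9 / 0.348 = 31.3

31.3


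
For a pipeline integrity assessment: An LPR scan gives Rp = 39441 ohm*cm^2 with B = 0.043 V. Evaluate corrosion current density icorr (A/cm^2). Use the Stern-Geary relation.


Apply the Stern-Geary relation: icorr = B / Rp
icorr = 0.043 / 39441 = 1.09×10^-6 A/cm^2

1.09×10^-6 A/cm^2


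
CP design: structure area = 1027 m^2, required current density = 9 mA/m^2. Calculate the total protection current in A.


I = area * current density, then convert mA → A (÷1000)
I = 1027 * 9 / 1000 = 9.24 A

9.24 A


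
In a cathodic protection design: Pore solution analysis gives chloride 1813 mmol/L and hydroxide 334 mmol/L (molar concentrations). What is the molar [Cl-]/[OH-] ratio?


Threshold parameter = [Cl-] / [OH-] (molar basis; both in mmol/L, so units cancel)
Ratio = 1813 / 334 = 5.43

5.43


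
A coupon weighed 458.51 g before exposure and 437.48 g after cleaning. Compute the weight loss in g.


Weight loss = initial − final
WL = 458.51 − 437.48 = 21.03 g

21.03 g


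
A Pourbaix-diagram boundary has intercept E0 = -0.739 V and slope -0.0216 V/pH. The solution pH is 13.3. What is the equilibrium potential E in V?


Apply the Pourbaix line equation: E = E0 + slope*pH
E = -0.739 + (-0.0216)*13.3 = -0.739 + (-0.28728) = -1.02628 V
Rounded to 4 decimal places: E = -1.0263 V

-1.0263 V


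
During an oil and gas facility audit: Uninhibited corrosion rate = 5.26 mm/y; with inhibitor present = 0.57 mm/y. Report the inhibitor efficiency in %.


Apply the inhibitor-efficiency definition: IE = (CR_blank − CR_inh)/CR_blank × 100
IE = (5.26 − 0.57) / 5.26 × 100
IE = 4.69 / 5.26 × 100 = 89.2 %

89.2 %


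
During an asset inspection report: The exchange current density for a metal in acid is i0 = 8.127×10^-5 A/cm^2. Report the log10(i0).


i0 = 8.127×10^-5 A/cm^2
log10(i0) = -4.09

-4.09


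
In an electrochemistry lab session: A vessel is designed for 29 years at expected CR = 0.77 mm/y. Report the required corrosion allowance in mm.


Corrosion allowance = CR × design life
CA = 0.77 * 29 = 22.33 mm

22.33 mm


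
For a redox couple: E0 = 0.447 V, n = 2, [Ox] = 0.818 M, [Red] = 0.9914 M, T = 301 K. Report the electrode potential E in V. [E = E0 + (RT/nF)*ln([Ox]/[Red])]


Apply the Nernst equation: E = E0 + (RT/nF)*ln([Ox]/[Red])
Step 1: RT/nF = 8.314*301/(2*96485) = 0.01296841 V
Step 2: [Ox]/[Red] = 0.818/0.9914 = 0.825096
Step 3: ln(0.825096) = -0.192256
Step 4: correction = 0.01296841 * -0.192256 = -0.002 V
E = 0.447 + -0.002 = 0.445 V

0.445 V


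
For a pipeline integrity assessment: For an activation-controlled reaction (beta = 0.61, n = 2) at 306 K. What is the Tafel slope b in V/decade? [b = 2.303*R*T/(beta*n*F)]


Apply the Tafel slope relation: b = 2.303*R*T/(beta*n*F)
Numerator: 2.303 * 8.314 * 306 = 5859.03
Denominator: 0.61 * 2 * 96485 = 117711.7
b = 5859.03 / 117711.7 = 0.0498 V/decade

0.0498 V/decade


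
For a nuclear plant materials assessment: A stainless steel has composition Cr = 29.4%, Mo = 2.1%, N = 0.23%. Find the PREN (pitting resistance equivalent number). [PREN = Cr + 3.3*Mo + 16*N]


Apply the PREN formula: PREN = Cr + 3.3*Mo + 16*N
PREN = 29.4 + 3.3*2.1 + 16*0.23
PREN = 29.4 + 6.93 + 3.68 = 40.01

40.01


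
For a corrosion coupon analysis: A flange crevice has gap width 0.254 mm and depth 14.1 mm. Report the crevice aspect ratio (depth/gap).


Aspect ratio = depth / gap
Ratio = 14.1 / 0.254 = 55.5

55.5


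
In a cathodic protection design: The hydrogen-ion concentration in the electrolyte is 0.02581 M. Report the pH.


pH = −log10[H+]
pH = −log10(0.02581) = 1.59

1.59


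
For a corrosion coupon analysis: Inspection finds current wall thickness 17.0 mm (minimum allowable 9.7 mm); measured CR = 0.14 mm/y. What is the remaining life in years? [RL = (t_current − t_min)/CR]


Apply the remaining-life relation: RL = (t_current − t_min) / CR
RL = (17.0 − 9.7) / 0.14 = 7.3 / 0.14 = 52.1 years

52.1 years


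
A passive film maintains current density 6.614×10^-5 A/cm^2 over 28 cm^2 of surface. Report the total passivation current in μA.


I = i_pass * A, then convert A → μA (×10^6)
I = 6.614×10^-5 * 28 * 10^6 = 1851.92 μA

1851.92 μA


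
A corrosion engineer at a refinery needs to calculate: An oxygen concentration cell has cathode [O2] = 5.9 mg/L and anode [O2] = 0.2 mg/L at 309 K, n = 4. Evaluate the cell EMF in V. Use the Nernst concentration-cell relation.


Apply the Nernst concentration-cell relation: E = (RT/nF)*ln(C_cathode/C_anode)
RT/nF = 8.314*309/(4*96485) = 0.00665654 V
ln(5.9/0.2) = 3.38439
E = 0.00665654 * 3.38439 = 0.02253 V

0.02253 V


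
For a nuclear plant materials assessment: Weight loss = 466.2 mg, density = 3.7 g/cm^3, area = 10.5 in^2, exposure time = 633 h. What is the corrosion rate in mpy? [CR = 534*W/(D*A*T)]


Apply the mpy weight-loss relation: CR = 534 * W / (D * A * T)
Numerator: 534 * 466.2 = 248950.8
Denominator: 3.7 * 10.5 * 633 = 24592.05
CR = 248950.8 / 24592.05 = 10.123 mpy

10.123 mpy


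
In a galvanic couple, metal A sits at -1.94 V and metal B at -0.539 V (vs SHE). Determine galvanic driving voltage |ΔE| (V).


Driving voltage is the absolute potential difference.
|ΔE| = |-1.94 − (-0.539)| = 1.401 V

1.401 V


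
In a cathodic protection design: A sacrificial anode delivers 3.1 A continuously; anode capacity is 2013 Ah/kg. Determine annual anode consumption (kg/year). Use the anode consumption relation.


Annual consumption = current * hours per year / capacity
Rate = 3.1 * 8760 / 2013 = 13.5 kg/year

13.5 kg/year


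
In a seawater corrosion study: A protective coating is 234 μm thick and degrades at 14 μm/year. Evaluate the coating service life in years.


Service life = thickness / degradation rate
Life = 234 / 14 = 16.7 years

16.7 years


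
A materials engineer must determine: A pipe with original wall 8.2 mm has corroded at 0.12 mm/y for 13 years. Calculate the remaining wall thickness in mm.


Remaining wall = original − CR × time
t = 8.2 − 0.12*13 = 8.2 − 1.56 = 6.64 mm

6.64 mm


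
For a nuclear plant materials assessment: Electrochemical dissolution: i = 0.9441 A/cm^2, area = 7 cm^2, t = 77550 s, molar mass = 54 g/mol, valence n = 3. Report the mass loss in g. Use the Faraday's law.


Apply Faraday's law: m = i*A*t*M / (n*F)
Total charge passed Q = i*A*t = 0.9441*7*77550 = 512504.685 C
m = Q*M/(n*F) = 512504.685*54/(3*96485) = 95.6116 g

95.6116 g


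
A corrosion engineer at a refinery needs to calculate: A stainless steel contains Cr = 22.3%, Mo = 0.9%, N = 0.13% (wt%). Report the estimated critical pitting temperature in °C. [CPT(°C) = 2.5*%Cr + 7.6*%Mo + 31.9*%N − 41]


Apply the ASTM G48 empirical CPT estimate: CPT(°C) = 2.5*%Cr + 7.6*%Mo + 31.9*%N − 41
2.5*22.3 = 55.75; 7.6*0.9 = 6.84; 31.9*0.13 = 4.147
CPT = 55.75 + 6.84 + 4.147 − 41 = 25.737 °C
Rounded to 0.1 °C: CPT ≈ 25.7 °C

25.7 °C


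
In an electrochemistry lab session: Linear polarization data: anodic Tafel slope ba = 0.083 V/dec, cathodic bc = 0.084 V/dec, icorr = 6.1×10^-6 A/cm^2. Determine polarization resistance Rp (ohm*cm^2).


Apply the Stern-Geary equation: Rp = ba*bc / (2.303*icorr*(ba+bc))
ba*bc = 0.083*0.084 = 0.006972
ba+bc = 0.167; 2.303*icorr*(ba+bc) = 2.303*6.1×10^-6*0.167 = 2.3460661×10^-6
Rp = 0.006972 / 2.3460661×10^-6 = 2971.78 ohm*cm^2

2971.78 ohm*cm^2


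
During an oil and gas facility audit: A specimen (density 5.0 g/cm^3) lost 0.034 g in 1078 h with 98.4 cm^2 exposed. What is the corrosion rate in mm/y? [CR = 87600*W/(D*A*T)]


Apply the mm/y weight-loss relation: CR = 87600 * W / (D * A * T)
Numerator: 87600 * 0.034 = 2978.4
Denominator: 5.0 * 98.4 * 1078 = 530376.0
CR = 2978.4 / 530376.0 = 0.0056 mm/y

0.0056 mm/y


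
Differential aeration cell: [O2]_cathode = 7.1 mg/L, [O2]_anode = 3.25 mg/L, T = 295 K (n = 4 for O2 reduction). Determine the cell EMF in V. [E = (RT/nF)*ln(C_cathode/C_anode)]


Apply the Nernst concentration-cell relation: E = (RT/nF)*ln(C_cathode/C_anode)
RT/nF = 8.314*295/(4*96485) = 0.00635495 V
ln(7.1/3.25) = 0.78144
E = 0.00635495 * 0.78144 = 0.00497 V

0.00497 V


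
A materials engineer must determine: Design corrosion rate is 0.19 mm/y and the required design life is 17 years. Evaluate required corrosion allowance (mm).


Corrosion allowance = CR × design life
CA = 0.19 * 17 = 3.23 mm

3.23 mm


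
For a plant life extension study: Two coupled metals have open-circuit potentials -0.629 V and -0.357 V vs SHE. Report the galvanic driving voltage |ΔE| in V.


Driving voltage is the absolute potential difference.
|ΔE| = |-0.629 − (-0.357)| = 0.272 V

0.272 V


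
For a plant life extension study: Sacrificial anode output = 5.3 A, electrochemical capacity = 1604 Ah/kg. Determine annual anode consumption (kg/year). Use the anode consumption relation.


Annual consumption = current * hours per year / capacity
Rate = 5.3 * 8760 / 1604 = 28.9 kg/year

28.9 kg/year


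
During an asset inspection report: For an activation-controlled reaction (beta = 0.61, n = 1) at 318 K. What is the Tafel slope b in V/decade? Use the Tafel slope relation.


Apply the Tafel slope relation: b = 2.303*R*T/(beta*n*F)
Numerator: 2.303 * 8.314 * 318 = 6088.79
Denominator: 0.61 * 1 * 96485 = 58855.85
b = 6088.79 / 58855.85 = 0.103 V/decade

0.103 V/decade


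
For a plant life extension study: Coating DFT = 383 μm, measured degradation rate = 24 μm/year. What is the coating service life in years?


Service life = thickness / degradation rate
Life = 383 / 24 = 16.0 years

16.0 years


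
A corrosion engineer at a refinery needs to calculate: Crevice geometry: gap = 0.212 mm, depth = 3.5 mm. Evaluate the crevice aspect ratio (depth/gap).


Aspect ratio = depth / gap
Ratio = 3.5 / 0.212 = 16.5

16.5


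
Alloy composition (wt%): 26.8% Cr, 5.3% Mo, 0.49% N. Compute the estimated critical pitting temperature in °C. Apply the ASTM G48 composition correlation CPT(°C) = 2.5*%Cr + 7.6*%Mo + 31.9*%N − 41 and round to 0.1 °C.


Apply the ASTM G48 empirical CPT estimate: CPT(°C) = 2.5*%Cr + 7.6*%Mo + 31.9*%N − 41
2.5*26.8 = 67; 7.6*5.3 = 40.28; 31.9*0.49 = 15.631
CPT = 67 + 40.28 + 15.631 − 41 = 81.911 °C
Rounded to 0.1 °C: CPT ≈ 81.9 °C

81.9 °C


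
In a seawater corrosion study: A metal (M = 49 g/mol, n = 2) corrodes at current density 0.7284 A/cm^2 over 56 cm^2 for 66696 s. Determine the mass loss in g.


Apply Faraday's law: m = i*A*t*M / (n*F)
Total charge passed Q = i*A*t = 0.7284*56*66696 = 2720556.5184 C
m = Q*M/(n*F) = 2720556.5184*49/(2*96485) = 690.819 g

690.819 g


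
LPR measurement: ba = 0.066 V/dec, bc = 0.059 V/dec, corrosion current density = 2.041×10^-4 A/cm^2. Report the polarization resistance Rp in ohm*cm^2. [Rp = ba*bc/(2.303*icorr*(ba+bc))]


Apply the Stern-Geary equation: Rp = ba*bc / (2.303*icorr*(ba+bc))
ba*bc = 0.066*0.059 = 0.003894
ba+bc = 0.125; 2.303*icorr*(ba+bc) = 2.303*2.041×10^-4*0.125 = 5.8755287×10^-5
Rp = 0.003894 / 5.8755287×10^-5 = 66.3 ohm*cm^2

66.3 ohm*cm^2


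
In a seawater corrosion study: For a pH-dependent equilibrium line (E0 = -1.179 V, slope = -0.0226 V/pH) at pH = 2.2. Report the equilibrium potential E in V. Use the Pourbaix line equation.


Apply the Pourbaix line equation: E = E0 + slope*pH
E = -1.179 + (-0.0226)*2.2 = -1.179 + (-0.04972) = -1.22872 V
Rounded to 4 decimal places: E = -1.2287 V

-1.2287 V


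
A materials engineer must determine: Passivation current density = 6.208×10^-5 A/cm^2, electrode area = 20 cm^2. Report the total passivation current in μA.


I = i_pass * A, then convert A → μA (×10^6)
I = 6.208×10^-5 * 20 * 10^6 = 1241.6 μA

1241.6 μA


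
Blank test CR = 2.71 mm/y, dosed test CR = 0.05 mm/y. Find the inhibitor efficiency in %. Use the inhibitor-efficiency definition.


Apply the inhibitor-efficiency definition: IE = (CR_blank − CR_inh)/CR_blank × 100
IE = (2.71 − 0.05) / 2.71 × 100
IE = 2.66 / 2.71 × 100 = 98.2 %

98.2 %


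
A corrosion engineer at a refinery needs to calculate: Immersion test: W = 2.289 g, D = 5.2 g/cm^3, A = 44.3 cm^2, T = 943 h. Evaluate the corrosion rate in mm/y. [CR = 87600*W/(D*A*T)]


Apply the mm/y weight-loss relation: CR = 87600 * W / (D * A * T)
Numerator: 87600 * 2.289 = 200516.4
Denominator: 5.2 * 44.3 * 943 = 217229.48
CR = 200516.4 / 217229.48 = 0.92306 mm/y

0.92306 mm/y


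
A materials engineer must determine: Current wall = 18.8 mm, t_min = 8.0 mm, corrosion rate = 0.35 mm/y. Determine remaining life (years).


Apply the remaining-life relation: RL = (t_current − t_min) / CR
RL = (18.8 − 8.0) / 0.35 = 10.8 / 0.35 = 30.9 years

30.9 years


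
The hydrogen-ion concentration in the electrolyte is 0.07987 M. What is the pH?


pH = −log10[H+]
pH = −log10(0.07987) = 1.1

1.1


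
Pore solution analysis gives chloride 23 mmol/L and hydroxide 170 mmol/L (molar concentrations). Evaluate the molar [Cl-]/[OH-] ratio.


Threshold parameter = [Cl-] / [OH-] (molar basis; both in mmol/L, so units cancel)
Ratio = 23 / 170 = 0.14

0.14


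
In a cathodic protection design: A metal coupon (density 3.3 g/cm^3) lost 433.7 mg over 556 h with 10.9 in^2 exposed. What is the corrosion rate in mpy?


Apply the mpy weight-loss relation: CR = 534 * W / (D * A * T)
Numerator: 534 * 433.7 = 231595.8
Denominator: 3.3 * 10.9 * 556 = 19999.32
CR = 231595.8 / 19999.32 = 11.58018 mpy

11.58018 mpy


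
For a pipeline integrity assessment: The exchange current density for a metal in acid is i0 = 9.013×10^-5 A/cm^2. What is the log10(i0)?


i0 = 9.013×10^-5 A/cm^2
log10(i0) = -4.045

-4.045


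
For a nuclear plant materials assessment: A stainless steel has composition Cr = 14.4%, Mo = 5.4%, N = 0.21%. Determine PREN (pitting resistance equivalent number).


Apply the PREN formula: PREN = Cr + 3.3*Mo + 16*N
PREN = 14.4 + 3.3*5.4 + 16*0.21
PREN = 14.4 + 17.82 + 3.36 = 35.58

35.58


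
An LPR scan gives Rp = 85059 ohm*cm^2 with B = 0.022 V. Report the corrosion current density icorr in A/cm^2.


Apply the Stern-Geary relation: icorr = B / Rp
icorr = 0.022 / 85059 = 2.586×10^-7 A/cm^2

2.586×10^-7 A/cm^2


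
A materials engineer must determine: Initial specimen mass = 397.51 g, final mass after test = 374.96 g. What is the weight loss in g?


Weight loss = initial − final
WL = 397.51 − 374.96 = 22.55 g

22.55 g


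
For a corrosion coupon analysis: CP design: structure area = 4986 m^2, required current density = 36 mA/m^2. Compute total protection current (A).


I = area * current density, then convert mA → A (÷1000)
I = 4986 * 36 / 1000 = 179.5 A

179.5 A


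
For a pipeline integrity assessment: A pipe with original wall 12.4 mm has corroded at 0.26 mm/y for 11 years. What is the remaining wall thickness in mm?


Remaining wall = original − CR × time
t = 12.4 − 0.26*11 = 12.4 − 2.86 = 9.54 mm

9.54 mm


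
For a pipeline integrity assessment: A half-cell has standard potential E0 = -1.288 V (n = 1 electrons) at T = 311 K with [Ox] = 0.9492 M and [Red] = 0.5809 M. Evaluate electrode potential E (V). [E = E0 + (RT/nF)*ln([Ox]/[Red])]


Apply the Nernst equation: E = E0 + (RT/nF)*ln([Ox]/[Red])
Step 1: RT/nF = 8.314*311/(1*96485) = 0.02679851 V
Step 2: [Ox]/[Red] = 0.9492/0.5809 = 1.634016
Step 3: ln(1.634016) = 0.491041
Step 4: correction = 0.02679851 * 0.491041 = 0.0132 V
E = -1.288 + 0.0132 = -1.2748 V

-1.2748 V


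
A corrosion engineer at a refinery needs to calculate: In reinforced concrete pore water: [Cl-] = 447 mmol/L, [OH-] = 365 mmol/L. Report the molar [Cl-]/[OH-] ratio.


Threshold parameter = [Cl-] / [OH-] (molar basis; both in mmol/L, so units cancel)
Ratio = 447 / 365 = 1.22

1.22


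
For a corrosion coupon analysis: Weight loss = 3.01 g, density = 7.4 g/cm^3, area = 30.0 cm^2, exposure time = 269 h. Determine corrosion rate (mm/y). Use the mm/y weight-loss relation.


Apply the mm/y weight-loss relation: CR = 87600 * W / (D * A * T)
Numerator: 87600 * 3.01 = 263676.0
Denominator: 7.4 * 30.0 * 269 = 59718.0
CR = 263676.0 / 59718.0 = 4.415352 mm/y

4.415352 mm/y


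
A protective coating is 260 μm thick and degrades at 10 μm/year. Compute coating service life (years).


Service life = thickness / degradation rate
Life = 260 / 10 = 26.0 years

26.0 years


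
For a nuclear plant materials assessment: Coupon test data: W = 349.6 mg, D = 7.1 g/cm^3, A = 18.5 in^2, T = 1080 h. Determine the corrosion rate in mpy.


Apply the mpy weight-loss relation: CR = 534 * W / (D * A * T)
Numerator: 534 * 349.6 = 186686.4
Denominator: 7.1 * 18.5 * 1080 = 141858.0
CR = 186686.4 / 141858.0 = 1.31601 mpy

1.31601 mpy
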